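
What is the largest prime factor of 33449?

83

33449 = 13 · 2573
2573 = 31 · 83
83 is prime.
So 33449 = 13 · 31 · 83; the largest prime factor is 83.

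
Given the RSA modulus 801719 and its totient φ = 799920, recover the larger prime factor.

991

φ(n) = (p−1)(q−1) = n − (p+q) + 1, so p + q = 801719 − 799920 + 1 = 1800.
p and q are the roots of t² − 1800t + 801719 = 0.
Discriminant: 1800² − 4·801719 = 3240000 − 3206876 = 33124; √33124 = 182.
q = (1800 − 182)/2 = 809, p = (1800 + 182)/2 = 991.
Check: 809 · 991 = 801719.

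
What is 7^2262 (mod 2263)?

1287

7^1 ≡ 7 (mod 2263)
7^2 ≡ 7^2 = 49 ≡ 49 (mod 2263)
7^4 ≡ 49^2 = 2401 ≡ 138 (mod 2263)
7^8 ≡ 138^2 = 19044 ≡ 940 (mod 2263)
7^16 ≡ 940^2 = 883600 ≡ 1030 (mod 2263)
7^32 ≡ 1030^2 = 1060900 ≡ 1816 (mod 2263)
7^64 ≡ 1816^2 = 3297856 ≡ 665 (mod 2263)
7^128 ≡ 665^2 = 442225 ≡ 940 (mod 2263)
7^256 ≡ 940^2 = 883600 ≡ 1030 (mod 2263)
7^512 ≡ 1030^2 = 1060900 ≡ 1816 (mod 2263)
7^1024 ≡ 1816^2 = 3297856 ≡ 665 (mod 2263)
7^2048 ≡ 665^2 = 442225 ≡ 940 (mod 2263)
2262 = 2048 + 128 + 64 + 16 + 4 + 2 in binary powers of 2.
So 7^2262 ≡ 940 · 940 · 665 · 1030 · 138 · 49 ≡ 1287 (mod 2263).
Since 1287 ≠ 1, base 7 is a Fermat witness: 2263 is composite.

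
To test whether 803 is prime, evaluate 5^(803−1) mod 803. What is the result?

707

5^1 ≡ 5 (mod 803)
5^2 ≡ 5^2 = 25 ≡ 25 (mod 803)
5^4 ≡ 25^2 = 625 ≡ 625 (mod 803)
5^8 ≡ 625^2 = 390625 ≡ 367 (mod 803)
5^16 ≡ 367^2 = 134689 ≡ 588 (mod 803)
5^32 ≡ 588^2 = 345744 ≡ 454 (mod 803)
5^64 ≡ 454^2 = 206116 ≡ 548 (mod 803)
5^128 ≡ 548^2 = 300304 ≡ 785 (mod 803)
5^256 ≡ 785^2 = 616225 ≡ 324 (mod 803)
5^512 ≡ 324^2 = 104976 ≡ 586 (mod 803)
802 = 512 + 256 + 32 + 2 in binary powers of 2.
So 5^802 ≡ 586 · 324 · 454 · 25 ≡ 707 (mod 803).
Since 707 ≠ 1, base 5 is a Fermat witness: 803 is composite.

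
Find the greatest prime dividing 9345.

9345 = 3 · 3115
3115 = 5 · 623
623 = 7 · 89
89 is prime.
So 9345 = 3 · 5 · 7 · 89; the largest prime factor is 89.

89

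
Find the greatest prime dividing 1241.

1241 = 17 · 73
73 is prime.
So 1241 = 17 · 73; the largest prime factor is 73.

73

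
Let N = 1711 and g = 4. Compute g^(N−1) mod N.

74

4^1 ≡ 4 (mod 1711)
4^2 ≡ 4^2 = 16 ≡ 16 (mod 1711)
4^4 ≡ 16^2 = 256 ≡ 256 (mod 1711)
4^8 ≡ 256^2 = 65536 ≡ 518 (mod 1711)
4^16 ≡ 518^2 = 268324 ≡ 1408 (mod 1711)
4^32 ≡ 1408^2 = 1982464 ≡ 1126 (mod 1711)
4^64 ≡ 1126^2 = 1267876 ≡ 25 (mod 1711)
4^128 ≡ 25^2 = 625 ≡ 625 (mod 1711)
4^256 ≡ 625^2 = 390625 ≡ 517 (mod 1711)
4^512 ≡ 517^2 = 267289 ≡ 373 (mod 1711)
4^1024 ≡ 373^2 = 139129 ≡ 538 (mod 1711)
1710 = 1024 + 512 + 128 + 32 + 8 + 4 + 2 in binary powers of 2.
So 4^1710 ≡ 538 · 373 · 625 · 1126 · 518 · 256 · 16 ≡ 74 (mod 1711).
Since 74 ≠ 1, base 4 is a Fermat witness: 1711 is composite.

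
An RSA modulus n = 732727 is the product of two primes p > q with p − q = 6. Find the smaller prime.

853

Since p = q + 6, we have 732727 = q(q + 6), so q² + 6q − 732727 = 0.
Discriminant: 6² + 4·732727 = 36 + 2930908 = 2930944; √2930944 = 1712.
q = (−6 + 1712)/2 = 853, and p = q + 6 = 859.
Check: 853 · 859 = 732727.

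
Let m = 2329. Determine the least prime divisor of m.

17

2329 is odd.
Digit sum 16, not divisible by 3.
Ends in 9: not divisible by 5.
7: 2329 = 7·332 + 5
11: 2329 = 11·211 + 8
13: 2329 = 13·179 + 2
17: 2329 = 17·137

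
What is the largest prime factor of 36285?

59

36285 = 3 · 12095
12095 = 5 · 2419
2419 = 41 · 59
59 is prime.
So 36285 = 3 · 5 · 41 · 59; the largest prime factor is 59.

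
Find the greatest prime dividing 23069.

23069 = 17 · 1357
1357 = 23 · 59
59 is prime.
So 23069 = 17 · 23 · 59; the largest prime factor is 59.

59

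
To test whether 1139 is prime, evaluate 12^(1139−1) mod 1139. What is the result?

892

12^1 ≡ 12 (mod 1139)
12^2 ≡ 12^2 = 144 ≡ 144 (mod 1139)
12^4 ≡ 144^2 = 20736 ≡ 234 (mod 1139)
12^8 ≡ 234^2 = 54756 ≡ 84 (mod 1139)
12^16 ≡ 84^2 = 7056 ≡ 222 (mod 1139)
12^32 ≡ 222^2 = 49284 ≡ 307 (mod 1139)
12^64 ≡ 307^2 = 94249 ≡ 851 (mod 1139)
12^128 ≡ 851^2 = 724201 ≡ 936 (mod 1139)
12^256 ≡ 936^2 = 876096 ≡ 205 (mod 1139)
12^512 ≡ 205^2 = 42025 ≡ 1021 (mod 1139)
12^1024 ≡ 1021^2 = 1042441 ≡ 256 (mod 1139)
1138 = 1024 + 64 + 32 + 16 + 2 in binary powers of 2.
So 12^1138 ≡ 256 · 851 · 307 · 222 · 144 ≡ 892 (mod 1139).
Since 892 ≠ 1, base 12 is a Fermat witness: 1139 is composite.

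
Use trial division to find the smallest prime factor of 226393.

31

226393 is odd.
Digit sum 25, not divisible by 3.
Ends in 3: not divisible by 5.
7: 226393 = 7·32341 + 6
11: 226393 = 11·20581 + 2
13: 226393 = 13·17414 + 11
17: 226393 = 17·13317 + 4
19: 226393 = 19·11915 + 8
23: 226393 = 23·9843 + 4
29: 226393 = 29·7806 + 19
31: 226393 = 31·7303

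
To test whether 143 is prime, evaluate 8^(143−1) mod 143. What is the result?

64

8^1 ≡ 8 (mod 143)
8^2 ≡ 8^2 = 64 ≡ 64 (mod 143)
8^4 ≡ 64^2 = 4096 ≡ 92 (mod 143)
8^8 ≡ 92^2 = 8464 ≡ 27 (mod 143)
8^16 ≡ 27^2 = 729 ≡ 14 (mod 143)
8^32 ≡ 14^2 = 196 ≡ 53 (mod 143)
8^64 ≡ 53^2 = 2809 ≡ 92 (mod 143)
8^128 ≡ 92^2 = 8464 ≡ 27 (mod 143)
142 = 128 + 8 + 4 + 2 in binary powers of 2.
So 8^142 ≡ 27 · 27 · 92 · 64 ≡ 64 (mod 143).
Since 64 ≠ 1, base 8 is a Fermat witness: 143 is composite.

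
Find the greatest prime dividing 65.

65 = 5 · 13
13 is prime.
So 65 = 5 · 13; the largest prime factor is 13.

13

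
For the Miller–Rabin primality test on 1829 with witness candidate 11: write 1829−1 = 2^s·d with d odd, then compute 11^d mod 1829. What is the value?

974

1829 − 1 = 1828 = 2^2 · 457, so d = 457.
11^1 ≡ 11 (mod 1829)
11^2 ≡ 11^2 = 121 ≡ 121 (mod 1829)
11^4 ≡ 121^2 = 14641 ≡ 9 (mod 1829)
11^8 ≡ 9^2 = 81 ≡ 81 (mod 1829)
11^16 ≡ 81^2 = 6561 ≡ 1074 (mod 1829)
11^32 ≡ 1074^2 = 1153476 ≡ 1206 (mod 1829)
11^64 ≡ 1206^2 = 1454436 ≡ 381 (mod 1829)
11^128 ≡ 381^2 = 145161 ≡ 670 (mod 1829)
11^256 ≡ 670^2 = 448900 ≡ 795 (mod 1829)
457 = 256 + 128 + 64 + 8 + 1 in binary powers of 2.
So 11^457 ≡ 795 · 670 · 381 · 81 · 11 ≡ 974 (mod 1829).
Squaring chain: 974 → 1254; never reaches −1, so base 11 is a Miller–Rabin witness that 1829 is composite.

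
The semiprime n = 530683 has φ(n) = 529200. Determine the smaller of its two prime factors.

601

φ(n) = (p−1)(q−1) = n − (p+q) + 1, so p + q = 530683 − 529200 + 1 = 1484.
p and q are the roots of t² − 1484t + 530683 = 0.
Discriminant: 1484² − 4·530683 = 2202256 − 2122732 = 79524; √79524 = 282.
q = (1484 − 282)/2 = 601, p = (1484 + 282)/2 = 883.
Check: 601 · 883 = 530683.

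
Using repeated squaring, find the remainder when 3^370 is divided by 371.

3^1 ≡ 3 (mod 371)
3^2 ≡ 3^2 = 9 ≡ 9 (mod 371)
3^4 ≡ 9^2 = 81 ≡ 81 (mod 371)
3^8 ≡ 81^2 = 6561 ≡ 254 (mod 371)
3^16 ≡ 254^2 = 64516 ≡ 333 (mod 371)
3^32 ≡ 333^2 = 110889 ≡ 331 (mod 371)
3^64 ≡ 331^2 = 109561 ≡ 116 (mod 371)
3^128 ≡ 116^2 = 13456 ≡ 100 (mod 371)
3^256 ≡ 100^2 = 10000 ≡ 354 (mod 371)
370 = 256 + 64 + 32 + 16 + 2 in binary powers of 2.
So 3^370 ≡ 354 · 116 · 331 · 333 · 9 ≡ 305 (mod 371).
Since 305 ≠ 1, base 3 is a Fermat witness: 371 is composite.

305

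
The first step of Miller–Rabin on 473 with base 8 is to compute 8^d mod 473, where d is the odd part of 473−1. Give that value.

473 − 1 = 472 = 2^3 · 59, so d = 59.
8^1 ≡ 8 (mod 473)
8^2 ≡ 8^2 = 64 ≡ 64 (mod 473)
8^4 ≡ 64^2 = 4096 ≡ 312 (mod 473)
8^8 ≡ 312^2 = 97344 ≡ 379 (mod 473)
8^16 ≡ 379^2 = 143641 ≡ 322 (mod 473)
8^32 ≡ 322^2 = 103684 ≡ 97 (mod 473)
59 = 32 + 16 + 8 + 2 + 1 in binary powers of 2.
So 8^59 ≡ 97 · 322 · 379 · 64 · 8 ≡ 469 (mod 473).
Squaring chain: 469 → 16 → 256; never reaches −1, so base 8 is a Miller–Rabin witness that 473 is composite.

469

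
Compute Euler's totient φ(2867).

Factor: 2867 = 47 · 61.
φ(2867) = (47−1) · (61−1) = 46 · 60 = 2760.

2760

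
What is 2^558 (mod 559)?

441

2^1 ≡ 2 (mod 559)
2^2 ≡ 2^2 = 4 ≡ 4 (mod 559)
2^4 ≡ 4^2 = 16 ≡ 16 (mod 559)
2^8 ≡ 16^2 = 256 ≡ 256 (mod 559)
2^16 ≡ 256^2 = 65536 ≡ 133 (mod 559)
2^32 ≡ 133^2 = 17689 ≡ 360 (mod 559)
2^64 ≡ 360^2 = 129600 ≡ 471 (mod 559)
2^128 ≡ 471^2 = 221841 ≡ 477 (mod 559)
2^256 ≡ 477^2 = 227529 ≡ 16 (mod 559)
2^512 ≡ 16^2 = 256 ≡ 256 (mod 559)
558 = 512 + 32 + 8 + 4 + 2 in binary powers of 2.
So 2^558 ≡ 256 · 360 · 256 · 16 · 4 ≡ 441 (mod 559).
Since 441 ≠ 1, base 2 is a Fermat witness: 559 is composite.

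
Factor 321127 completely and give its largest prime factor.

321127 = 53 · 6059
6059 = 73 · 83
83 is prime.
So 321127 = 53 · 73 · 83; the largest prime factor is 83.

83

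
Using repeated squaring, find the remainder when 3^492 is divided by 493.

310

3^1 ≡ 3 (mod 493)
3^2 ≡ 3^2 = 9 ≡ 9 (mod 493)
3^4 ≡ 9^2 = 81 ≡ 81 (mod 493)
3^8 ≡ 81^2 = 6561 ≡ 152 (mod 493)
3^16 ≡ 152^2 = 23104 ≡ 426 (mod 493)
3^32 ≡ 426^2 = 181476 ≡ 52 (mod 493)
3^64 ≡ 52^2 = 2704 ≡ 239 (mod 493)
3^128 ≡ 239^2 = 57121 ≡ 426 (mod 493)
3^256 ≡ 426^2 = 181476 ≡ 52 (mod 493)
492 = 256 + 128 + 64 + 32 + 8 + 4 in binary powers of 2.
So 3^492 ≡ 52 · 426 · 239 · 52 · 152 · 81 ≡ 310 (mod 493).
Since 310 ≠ 1, base 3 is a Fermat witness: 493 is composite.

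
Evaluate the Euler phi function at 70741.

Factor: 70741 = 11 · 59 · 109.
φ(70741) = (11−1) · (59−1) · (109−1) = 10 · 58 · 108 = 62640.

62640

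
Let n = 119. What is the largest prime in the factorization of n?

17

119 = 7 · 17
17 is prime.
So 119 = 7 · 17; the largest prime factor is 17.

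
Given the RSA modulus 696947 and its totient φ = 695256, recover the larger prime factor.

983

φ(n) = (p−1)(q−1) = n − (p+q) + 1, so p + q = 696947 − 695256 + 1 = 1692.
p and q are the roots of t² − 1692t + 696947 = 0.
Discriminant: 1692² − 4·696947 = 2862864 − 2787788 = 75076; √75076 = 274.
q = (1692 − 274)/2 = 709, p = (1692 + 274)/2 = 983.
Check: 709 · 983 = 696947.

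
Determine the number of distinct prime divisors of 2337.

3

2337 = 3 · 779
779 = 19 · 41
2337 = 3 · 19 · 41, which has 3 distinct prime factors.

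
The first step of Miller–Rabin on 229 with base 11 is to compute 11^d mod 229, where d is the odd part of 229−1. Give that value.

229 − 1 = 228 = 2^2 · 57, so d = 57.
11^1 ≡ 11 (mod 229)
11^2 ≡ 11^2 = 121 ≡ 121 (mod 229)
11^4 ≡ 121^2 = 14641 ≡ 214 (mod 229)
11^8 ≡ 214^2 = 45796 ≡ 225 (mod 229)
11^16 ≡ 225^2 = 50625 ≡ 16 (mod 229)
11^32 ≡ 16^2 = 256 ≡ 27 (mod 229)
57 = 32 + 16 + 8 + 1 in binary powers of 2.
So 11^57 ≡ 27 · 16 · 225 · 11 ≡ 228 (mod 229).
Since 11^d ≡ 228 (mod 229), base 11 does not prove 229 composite.

228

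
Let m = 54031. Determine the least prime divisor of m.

54031 is odd.
Digit sum 13, not divisible by 3.
Ends in 1: not divisible by 5.
7: 54031 = 7·7718 + 5
11: 54031 = 11·4911 + 10
13: 54031 = 13·4156 + 3
17: 54031 = 17·3178 + 5
19: 54031 = 19·2843 + 14
23: 54031 = 23·2349 + 4
29: 54031 = 29·1863 + 4
31: 54031 = 31·1742 + 29
37: 54031 = 37·1460 + 11
41: 54031 = 41·1317 + 34
43: 54031 = 43·1256 + 23
47: 54031 = 47·1149 + 28
53: 54031 = 53·1019 + 24
59: 54031 = 59·915 + 46
61: 54031 = 61·885 + 46
67: 54031 = 67·806 + 29
71: 54031 = 71·761

71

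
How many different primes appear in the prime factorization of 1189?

1189 = 29 · 41
1189 = 29 · 41, which has 2 distinct prime factors.

2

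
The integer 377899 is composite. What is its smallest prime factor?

29

377899 is odd.
Digit sum 43, not divisible by 3.
Ends in 9: not divisible by 5.
7: 377899 = 7·53985 + 4
11: 377899 = 11·34354 + 5
13: 377899 = 13·29069 + 2
17: 377899 = 17·22229 + 6
19: 377899 = 19·19889 + 8
23: 377899 = 23·16430 + 9
29: 377899 = 29·13031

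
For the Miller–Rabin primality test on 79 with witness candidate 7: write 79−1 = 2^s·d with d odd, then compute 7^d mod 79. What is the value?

78

79 − 1 = 78 = 2^1 · 39, so d = 39.
7^1 ≡ 7 (mod 79)
7^2 ≡ 7^2 = 49 ≡ 49 (mod 79)
7^4 ≡ 49^2 = 2401 ≡ 31 (mod 79)
7^8 ≡ 31^2 = 961 ≡ 13 (mod 79)
7^16 ≡ 13^2 = 169 ≡ 11 (mod 79)
7^32 ≡ 11^2 = 121 ≡ 42 (mod 79)
39 = 32 + 4 + 2 + 1 in binary powers of 2.
So 7^39 ≡ 42 · 31 · 49 · 7 ≡ 78 (mod 79).
Since 7^d ≡ 78 (mod 79), base 7 does not prove 79 composite.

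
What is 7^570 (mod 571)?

7^1 ≡ 7 (mod 571)
7^2 ≡ 7^2 = 49 ≡ 49 (mod 571)
7^4 ≡ 49^2 = 2401 ≡ 117 (mod 571)
7^8 ≡ 117^2 = 13689 ≡ 556 (mod 571)
7^16 ≡ 556^2 = 309136 ≡ 225 (mod 571)
7^32 ≡ 225^2 = 50625 ≡ 377 (mod 571)
7^64 ≡ 377^2 = 142129 ≡ 521 (mod 571)
7^128 ≡ 521^2 = 271441 ≡ 216 (mod 571)
7^256 ≡ 216^2 = 46656 ≡ 405 (mod 571)
7^512 ≡ 405^2 = 164025 ≡ 148 (mod 571)
570 = 512 + 32 + 16 + 8 + 2 in binary powers of 2.
So 7^570 ≡ 148 · 377 · 225 · 556 · 49 ≡ 1 (mod 571).
Since the result is 1, base 7 gives no evidence that 571 is composite.

1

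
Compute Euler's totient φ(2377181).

Factor: 2377181 = 109 · 113 · 193.
φ(2377181) = (109−1) · (113−1) · (193−1) = 108 · 112 · 192 = 2322432.

2322432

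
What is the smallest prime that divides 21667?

21667 is odd.
Digit sum 22, not divisible by 3.
Ends in 7: not divisible by 5.
7: 21667 = 7·3095 + 2
11: 21667 = 11·1969 + 8
13: 21667 = 13·1666 + 9
17: 21667 = 17·1274 + 9
19: 21667 = 19·1140 + 7
23: 21667 = 23·942 + 1
29: 21667 = 29·747 + 4
31: 21667 = 31·698 + 29
37: 21667 = 37·585 + 22
41: 21667 = 41·528 + 19
43: 21667 = 43·503 + 38
47: 21667 = 47·461

47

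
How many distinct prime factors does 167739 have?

167739 = 3 · 55913
55913 = 11 · 5083
5083 = 13 · 391
391 = 17 · 23
167739 = 3 · 11 · 13 · 17 · 23, which has 5 distinct prime factors.

5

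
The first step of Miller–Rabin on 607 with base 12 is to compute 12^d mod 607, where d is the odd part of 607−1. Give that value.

606

607 − 1 = 606 = 2^1 · 303, so d = 303.
12^1 ≡ 12 (mod 607)
12^2 ≡ 12^2 = 144 ≡ 144 (mod 607)
12^4 ≡ 144^2 = 20736 ≡ 98 (mod 607)
12^8 ≡ 98^2 = 9604 ≡ 499 (mod 607)
12^16 ≡ 499^2 = 249001 ≡ 131 (mod 607)
12^32 ≡ 131^2 = 17161 ≡ 165 (mod 607)
12^64 ≡ 165^2 = 27225 ≡ 517 (mod 607)
12^128 ≡ 517^2 = 267289 ≡ 209 (mod 607)
12^256 ≡ 209^2 = 43681 ≡ 584 (mod 607)
303 = 256 + 32 + 8 + 4 + 2 + 1 in binary powers of 2.
So 12^303 ≡ 584 · 165 · 499 · 98 · 144 · 12 ≡ 606 (mod 607).
Since 12^d ≡ 606 (mod 607), base 12 does not prove 607 composite.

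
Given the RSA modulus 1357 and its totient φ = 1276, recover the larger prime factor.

φ(n) = (p−1)(q−1) = n − (p+q) + 1, so p + q = 1357 − 1276 + 1 = 82.
p and q are the roots of t² − 82t + 1357 = 0.
Discriminant: 82² − 4·1357 = 6724 − 5428 = 1296; √1296 = 36.
q = (82 − 36)/2 = 23, p = (82 + 36)/2 = 59.
Check: 23 · 59 = 1357.

59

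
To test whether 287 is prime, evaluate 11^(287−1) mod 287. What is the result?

74

11^1 ≡ 11 (mod 287)
11^2 ≡ 11^2 = 121 ≡ 121 (mod 287)
11^4 ≡ 121^2 = 14641 ≡ 4 (mod 287)
11^8 ≡ 4^2 = 16 ≡ 16 (mod 287)
11^16 ≡ 16^2 = 256 ≡ 256 (mod 287)
11^32 ≡ 256^2 = 65536 ≡ 100 (mod 287)
11^64 ≡ 100^2 = 10000 ≡ 242 (mod 287)
11^128 ≡ 242^2 = 58564 ≡ 16 (mod 287)
11^256 ≡ 16^2 = 256 ≡ 256 (mod 287)
286 = 256 + 16 + 8 + 4 + 2 in binary powers of 2.
So 11^286 ≡ 256 · 256 · 16 · 4 · 121 ≡ 74 (mod 287).
Since 74 ≠ 1, base 11 is a Fermat witness: 287 is composite.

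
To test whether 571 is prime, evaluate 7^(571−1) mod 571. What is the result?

7^1 ≡ 7 (mod 571)
7^2 ≡ 7^2 = 49 ≡ 49 (mod 571)
7^4 ≡ 49^2 = 2401 ≡ 117 (mod 571)
7^8 ≡ 117^2 = 13689 ≡ 556 (mod 571)
7^16 ≡ 556^2 = 309136 ≡ 225 (mod 571)
7^32 ≡ 225^2 = 50625 ≡ 377 (mod 571)
7^64 ≡ 377^2 = 142129 ≡ 521 (mod 571)
7^128 ≡ 521^2 = 271441 ≡ 216 (mod 571)
7^256 ≡ 216^2 = 46656 ≡ 405 (mod 571)
7^512 ≡ 405^2 = 164025 ≡ 148 (mod 571)
570 = 512 + 32 + 16 + 8 + 2 in binary powers of 2.
So 7^570 ≡ 148 · 377 · 225 · 556 · 49 ≡ 1 (mod 571).
Since the result is 1, base 7 gives no evidence that 571 is composite.

1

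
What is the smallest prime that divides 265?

5

265 is odd.
Digit sum 13, not divisible by 3.
Ends in 5: divisible by 5.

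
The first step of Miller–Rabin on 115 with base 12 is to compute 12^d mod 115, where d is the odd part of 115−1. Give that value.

52

115 − 1 = 114 = 2^1 · 57, so d = 57.
12^1 ≡ 12 (mod 115)
12^2 ≡ 12^2 = 144 ≡ 29 (mod 115)
12^4 ≡ 29^2 = 841 ≡ 36 (mod 115)
12^8 ≡ 36^2 = 1296 ≡ 31 (mod 115)
12^16 ≡ 31^2 = 961 ≡ 41 (mod 115)
12^32 ≡ 41^2 = 1681 ≡ 71 (mod 115)
57 = 32 + 16 + 8 + 1 in binary powers of 2.
So 12^57 ≡ 71 · 41 · 31 · 12 ≡ 52 (mod 115).
Squaring chain: 52; never reaches −1, so base 12 is a Miller–Rabin witness that 115 is composite.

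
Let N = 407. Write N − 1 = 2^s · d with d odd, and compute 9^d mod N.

407 − 1 = 406 = 2^1 · 203, so d = 203.
9^1 ≡ 9 (mod 407)
9^2 ≡ 9^2 = 81 ≡ 81 (mod 407)
9^4 ≡ 81^2 = 6561 ≡ 49 (mod 407)
9^8 ≡ 49^2 = 2401 ≡ 366 (mod 407)
9^16 ≡ 366^2 = 133956 ≡ 53 (mod 407)
9^32 ≡ 53^2 = 2809 ≡ 367 (mod 407)
9^64 ≡ 367^2 = 134689 ≡ 379 (mod 407)
9^128 ≡ 379^2 = 143641 ≡ 377 (mod 407)
203 = 128 + 64 + 8 + 2 + 1 in binary powers of 2.
So 9^203 ≡ 377 · 379 · 366 · 81 · 9 ≡ 256 (mod 407).
Squaring chain: 256; never reaches −1, so base 9 is a Miller–Rabin witness that 407 is composite.

256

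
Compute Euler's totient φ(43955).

Factor: 43955 = 5 · 59 · 149.
φ(43955) = (5−1) · (59−1) · (149−1) = 4 · 58 · 148 = 34336.

34336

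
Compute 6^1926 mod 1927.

777

6^1 ≡ 6 (mod 1927)
6^2 ≡ 6^2 = 36 ≡ 36 (mod 1927)
6^4 ≡ 36^2 = 1296 ≡ 1296 (mod 1927)
6^8 ≡ 1296^2 = 1679616 ≡ 1199 (mod 1927)
6^16 ≡ 1199^2 = 1437601 ≡ 59 (mod 1927)
6^32 ≡ 59^2 = 3481 ≡ 1554 (mod 1927)
6^64 ≡ 1554^2 = 2414916 ≡ 385 (mod 1927)
6^128 ≡ 385^2 = 148225 ≡ 1773 (mod 1927)
6^256 ≡ 1773^2 = 3143529 ≡ 592 (mod 1927)
6^512 ≡ 592^2 = 350464 ≡ 1677 (mod 1927)
6^1024 ≡ 1677^2 = 2812329 ≡ 836 (mod 1927)
1926 = 1024 + 512 + 256 + 128 + 4 + 2 in binary powers of 2.
So 6^1926 ≡ 836 · 1677 · 592 · 1773 · 1296 · 36 ≡ 777 (mod 1927).
Since 777 ≠ 1, base 6 is a Fermat witness: 1927 is composite.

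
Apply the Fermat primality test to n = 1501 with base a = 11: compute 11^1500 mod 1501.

495

11^1 ≡ 11 (mod 1501)
11^2 ≡ 11^2 = 121 ≡ 121 (mod 1501)
11^4 ≡ 121^2 = 14641 ≡ 1132 (mod 1501)
11^8 ≡ 1132^2 = 1281424 ≡ 1071 (mod 1501)
11^16 ≡ 1071^2 = 1147041 ≡ 277 (mod 1501)
11^32 ≡ 277^2 = 76729 ≡ 178 (mod 1501)
11^64 ≡ 178^2 = 31684 ≡ 163 (mod 1501)
11^128 ≡ 163^2 = 26569 ≡ 1052 (mod 1501)
11^256 ≡ 1052^2 = 1106704 ≡ 467 (mod 1501)
11^512 ≡ 467^2 = 218089 ≡ 444 (mod 1501)
11^1024 ≡ 444^2 = 197136 ≡ 505 (mod 1501)
1500 = 1024 + 256 + 128 + 64 + 16 + 8 + 4 in binary powers of 2.
So 11^1500 ≡ 505 · 467 · 1052 · 163 · 277 · 1071 · 1132 ≡ 495 (mod 1501).
Since 495 ≠ 1, base 11 is a Fermat witness: 1501 is composite.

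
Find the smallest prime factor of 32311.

79

32311 is odd.
Digit sum 10, not divisible by 3.
Ends in 1: not divisible by 5.
7: 32311 = 7·4615 + 6
11: 32311 = 11·2937 + 4
13: 32311 = 13·2485 + 6
17: 32311 = 17·1900 + 11
19: 32311 = 19·1700 + 11
23: 32311 = 23·1404 + 19
29: 32311 = 29·1114 + 5
31: 32311 = 31·1042 + 9
37: 32311 = 37·873 + 10
41: 32311 = 41·788 + 3
43: 32311 = 43·751 + 18
47: 32311 = 47·687 + 22
53: 32311 = 53·609 + 34
59: 32311 = 59·547 + 38
61: 32311 = 61·529 + 42
67: 32311 = 67·482 + 17
71: 32311 = 71·455 + 6
73: 32311 = 73·442 + 45
79: 32311 = 79·409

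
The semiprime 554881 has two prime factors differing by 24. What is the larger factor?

Since p = q + 24, we have 554881 = q(q + 24), so q² + 24q − 554881 = 0.
Discriminant: 24² + 4·554881 = 576 + 2219524 = 2220100; √2220100 = 1490.
q = (−24 + 1490)/2 = 733, and p = q + 24 = 757.
Check: 733 · 757 = 554881.

757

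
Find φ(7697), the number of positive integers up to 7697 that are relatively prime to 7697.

Factor: 7697 = 43 · 179.
φ(7697) = (43−1) · (179−1) = 42 · 178 = 7476.

7476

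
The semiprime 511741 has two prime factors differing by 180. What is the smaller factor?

Since p = q + 180, we have 511741 = q(q + 180), so q² + 180q − 511741 = 0.
Discriminant: 180² + 4·511741 = 32400 + 2046964 = 2079364; √2079364 = 1442.
q = (−180 + 1442)/2 = 631, and p = q + 180 = 811.
Check: 631 · 811 = 511741.

631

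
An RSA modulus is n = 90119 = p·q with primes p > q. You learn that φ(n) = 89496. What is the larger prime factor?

397

φ(n) = (p−1)(q−1) = n − (p+q) + 1, so p + q = 90119 − 89496 + 1 = 624.
p and q are the roots of t² − 624t + 90119 = 0.
Discriminant: 624² − 4·90119 = 389376 − 360476 = 28900; √28900 = 170.
q = (624 − 170)/2 = 227, p = (624 + 170)/2 = 397.
Check: 227 · 397 = 90119.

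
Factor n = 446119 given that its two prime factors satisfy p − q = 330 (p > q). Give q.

523

Since p = q + 330, we have 446119 = q(q + 330), so q² + 330q − 446119 = 0.
Discriminant: 330² + 4·446119 = 108900 + 1784476 = 1893376; √1893376 = 1376.
q = (−330 + 1376)/2 = 523, and p = q + 330 = 853.
Check: 523 · 853 = 446119.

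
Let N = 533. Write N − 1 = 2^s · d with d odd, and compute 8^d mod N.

21

533 − 1 = 532 = 2^2 · 133, so d = 133.
8^1 ≡ 8 (mod 533)
8^2 ≡ 8^2 = 64 ≡ 64 (mod 533)
8^4 ≡ 64^2 = 4096 ≡ 365 (mod 533)
8^8 ≡ 365^2 = 133225 ≡ 508 (mod 533)
8^16 ≡ 508^2 = 258064 ≡ 92 (mod 533)
8^32 ≡ 92^2 = 8464 ≡ 469 (mod 533)
8^64 ≡ 469^2 = 219961 ≡ 365 (mod 533)
8^128 ≡ 365^2 = 133225 ≡ 508 (mod 533)
133 = 128 + 4 + 1 in binary powers of 2.
So 8^133 ≡ 508 · 365 · 8 ≡ 21 (mod 533).
Squaring chain: 21 → 441; never reaches −1, so base 8 is a Miller–Rabin witness that 533 is composite.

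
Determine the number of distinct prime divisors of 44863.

44863 = 7 · 6409
6409 = 13 · 493
493 = 17 · 29
44863 = 7 · 13 · 17 · 29, which has 4 distinct prime factors.

4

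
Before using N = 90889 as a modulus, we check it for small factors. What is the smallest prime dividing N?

90889 is odd.
Digit sum 34, not divisible by 3.
Ends in 9: not divisible by 5.
7: 90889 = 7·12984 + 1
11: 90889 = 11·8262 + 7
13: 90889 = 13·6991 + 6
17: 90889 = 17·5346 + 7
19: 90889 = 19·4783 + 12
23: 90889 = 23·3951 + 16
29: 90889 = 29·3134 + 3
31: 90889 = 31·2931 + 28
37: 90889 = 37·2456 + 17
41: 90889 = 41·2216 + 33
43: 90889 = 43·2113 + 30
47: 90889 = 47·1933 + 38
53: 90889 = 53·1714 + 47
59: 90889 = 59·1540 + 29
61: 90889 = 61·1489 + 60
67: 90889 = 67·1356 + 37
71: 90889 = 71·1280 + 9
73: 90889 = 73·1245 + 4
79: 90889 = 79·1150 + 39
83: 90889 = 83·1095 + 4
89: 90889 = 89·1021 + 20
97: 90889 = 97·937

97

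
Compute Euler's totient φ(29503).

29160

Factor: 29503 = 163 · 181.
φ(29503) = (163−1) · (181−1) = 162 · 180 = 29160.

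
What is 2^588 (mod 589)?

2^1 ≡ 2 (mod 589)
2^2 ≡ 2^2 = 4 ≡ 4 (mod 589)
2^4 ≡ 4^2 = 16 ≡ 16 (mod 589)
2^8 ≡ 16^2 = 256 ≡ 256 (mod 589)
2^16 ≡ 256^2 = 65536 ≡ 157 (mod 589)
2^32 ≡ 157^2 = 24649 ≡ 500 (mod 589)
2^64 ≡ 500^2 = 250000 ≡ 264 (mod 589)
2^128 ≡ 264^2 = 69696 ≡ 194 (mod 589)
2^256 ≡ 194^2 = 37636 ≡ 529 (mod 589)
2^512 ≡ 529^2 = 279841 ≡ 66 (mod 589)
588 = 512 + 64 + 8 + 4 in binary powers of 2.
So 2^588 ≡ 66 · 264 · 256 · 16 ≡ 163 (mod 589).
Since 163 ≠ 1, base 2 is a Fermat witness: 589 is composite.

163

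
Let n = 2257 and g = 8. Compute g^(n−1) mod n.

8^1 ≡ 8 (mod 2257)
8^2 ≡ 8^2 = 64 ≡ 64 (mod 2257)
8^4 ≡ 64^2 = 4096 ≡ 1839 (mod 2257)
8^8 ≡ 1839^2 = 3381921 ≡ 935 (mod 2257)
8^16 ≡ 935^2 = 874225 ≡ 766 (mod 2257)
8^32 ≡ 766^2 = 586756 ≡ 2193 (mod 2257)
8^64 ≡ 2193^2 = 4809249 ≡ 1839 (mod 2257)
8^128 ≡ 1839^2 = 3381921 ≡ 935 (mod 2257)
8^256 ≡ 935^2 = 874225 ≡ 766 (mod 2257)
8^512 ≡ 766^2 = 586756 ≡ 2193 (mod 2257)
8^1024 ≡ 2193^2 = 4809249 ≡ 1839 (mod 2257)
8^2048 ≡ 1839^2 = 3381921 ≡ 935 (mod 2257)
2256 = 2048 + 128 + 64 + 16 in binary powers of 2.
So 8^2256 ≡ 935 · 935 · 1839 · 766 ≡ 1925 (mod 2257).
Since 1925 ≠ 1, base 8 is a Fermat witness: 2257 is composite.

1925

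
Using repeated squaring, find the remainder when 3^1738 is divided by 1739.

1070

3^1 ≡ 3 (mod 1739)
3^2 ≡ 3^2 = 9 ≡ 9 (mod 1739)
3^4 ≡ 9^2 = 81 ≡ 81 (mod 1739)
3^8 ≡ 81^2 = 6561 ≡ 1344 (mod 1739)
3^16 ≡ 1344^2 = 1806336 ≡ 1254 (mod 1739)
3^32 ≡ 1254^2 = 1572516 ≡ 460 (mod 1739)
3^64 ≡ 460^2 = 211600 ≡ 1181 (mod 1739)
3^128 ≡ 1181^2 = 1394761 ≡ 83 (mod 1739)
3^256 ≡ 83^2 = 6889 ≡ 1672 (mod 1739)
3^512 ≡ 1672^2 = 2795584 ≡ 1011 (mod 1739)
3^1024 ≡ 1011^2 = 1022121 ≡ 1328 (mod 1739)
1738 = 1024 + 512 + 128 + 64 + 8 + 2 in binary powers of 2.
So 3^1738 ≡ 1328 · 1011 · 83 · 1181 · 1344 · 9 ≡ 1070 (mod 1739).
Since 1070 ≠ 1, base 3 is a Fermat witness: 1739 is composite.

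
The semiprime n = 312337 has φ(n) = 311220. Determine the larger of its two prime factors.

571

φ(n) = (p−1)(q−1) = n − (p+q) + 1, so p + q = 312337 − 311220 + 1 = 1118.
p and q are the roots of t² − 1118t + 312337 = 0.
Discriminant: 1118² − 4·312337 = 1249924 − 1249348 = 576; √576 = 24.
q = (1118 − 24)/2 = 547, p = (1118 + 24)/2 = 571.
Check: 547 · 571 = 312337.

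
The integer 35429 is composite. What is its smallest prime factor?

35429 is odd.
Digit sum 23, not divisible by 3.
Ends in 9: not divisible by 5.
7: 35429 = 7·5061 + 2
11: 35429 = 11·3220 + 9
13: 35429 = 13·2725 + 4
17: 35429 = 17·2084 + 1
19: 35429 = 19·1864 + 13
23: 35429 = 23·1540 + 9
29: 35429 = 29·1221 + 20
31: 35429 = 31·1142 + 27
37: 35429 = 37·957 + 20
41: 35429 = 41·864 + 5
43: 35429 = 43·823 + 40
47: 35429 = 47·753 + 38
53: 35429 = 53·668 + 25
59: 35429 = 59·600 + 29
61: 35429 = 61·580 + 49
67: 35429 = 67·528 + 53
71: 35429 = 71·499

71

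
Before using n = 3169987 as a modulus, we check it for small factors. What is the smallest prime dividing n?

61

3169987 is odd.
Digit sum 43, not divisible by 3.
Ends in 7: not divisible by 5.
7: 3169987 = 7·452855 + 2
11: 3169987 = 11·288180 + 7
13: 3169987 = 13·243845 + 2
17: 3169987 = 17·186469 + 14
19: 3169987 = 19·166841 + 8
23: 3169987 = 23·137825 + 12
29: 3169987 = 29·109309 + 26
31: 3169987 = 31·102257 + 20
37: 3169987 = 37·85675 + 12
41: 3169987 = 41·77316 + 31
43: 3169987 = 43·73720 + 27
47: 3169987 = 47·67446 + 25
53: 3169987 = 53·59811 + 4
59: 3169987 = 59·53728 + 35
61: 3169987 = 61·51967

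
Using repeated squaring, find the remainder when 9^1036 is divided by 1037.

9^1 ≡ 9 (mod 1037)
9^2 ≡ 9^2 = 81 ≡ 81 (mod 1037)
9^4 ≡ 81^2 = 6561 ≡ 339 (mod 1037)
9^8 ≡ 339^2 = 114921 ≡ 851 (mod 1037)
9^16 ≡ 851^2 = 724201 ≡ 375 (mod 1037)
9^32 ≡ 375^2 = 140625 ≡ 630 (mod 1037)
9^64 ≡ 630^2 = 396900 ≡ 766 (mod 1037)
9^128 ≡ 766^2 = 586756 ≡ 851 (mod 1037)
9^256 ≡ 851^2 = 724201 ≡ 375 (mod 1037)
9^512 ≡ 375^2 = 140625 ≡ 630 (mod 1037)
9^1024 ≡ 630^2 = 396900 ≡ 766 (mod 1037)
1036 = 1024 + 8 + 4 in binary powers of 2.
So 9^1036 ≡ 766 · 851 · 339 ≡ 985 (mod 1037).
Since 985 ≠ 1, base 9 is a Fermat witness: 1037 is composite.

985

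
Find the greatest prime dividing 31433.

43

31433 = 17 · 1849
1849 = 43 · 43
43 = 43 · 1
So 31433 = 17 · 43^2; the largest prime factor is 43.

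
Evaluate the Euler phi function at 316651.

Factor: 316651 = 29 · 61 · 179.
φ(316651) = (29−1) · (61−1) · (179−1) = 28 · 60 · 178 = 299040.

299040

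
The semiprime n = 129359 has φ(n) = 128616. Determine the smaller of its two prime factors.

277

φ(n) = (p−1)(q−1) = n − (p+q) + 1, so p + q = 129359 − 128616 + 1 = 744.
p and q are the roots of t² − 744t + 129359 = 0.
Discriminant: 744² − 4·129359 = 553536 − 517436 = 36100; √36100 = 190.
q = (744 − 190)/2 = 277, p = (744 + 190)/2 = 467.
Check: 277 · 467 = 129359.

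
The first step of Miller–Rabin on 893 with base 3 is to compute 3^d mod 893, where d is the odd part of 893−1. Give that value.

173

893 − 1 = 892 = 2^2 · 223, so d = 223.
3^1 ≡ 3 (mod 893)
3^2 ≡ 3^2 = 9 ≡ 9 (mod 893)
3^4 ≡ 9^2 = 81 ≡ 81 (mod 893)
3^8 ≡ 81^2 = 6561 ≡ 310 (mod 893)
3^16 ≡ 310^2 = 96100 ≡ 549 (mod 893)
3^32 ≡ 549^2 = 301401 ≡ 460 (mod 893)
3^64 ≡ 460^2 = 211600 ≡ 852 (mod 893)
3^128 ≡ 852^2 = 725904 ≡ 788 (mod 893)
223 = 128 + 64 + 16 + 8 + 4 + 2 + 1 in binary powers of 2.
So 3^223 ≡ 788 · 852 · 549 · 310 · 81 · 9 · 3 ≡ 173 (mod 893).
Squaring chain: 173 → 460; never reaches −1, so base 3 is a Miller–Rabin witness that 893 is composite.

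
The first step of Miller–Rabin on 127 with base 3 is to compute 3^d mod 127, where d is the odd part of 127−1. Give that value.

126

127 − 1 = 126 = 2^1 · 63, so d = 63.
3^1 ≡ 3 (mod 127)
3^2 ≡ 3^2 = 9 ≡ 9 (mod 127)
3^4 ≡ 9^2 = 81 ≡ 81 (mod 127)
3^8 ≡ 81^2 = 6561 ≡ 84 (mod 127)
3^16 ≡ 84^2 = 7056 ≡ 71 (mod 127)
3^32 ≡ 71^2 = 5041 ≡ 88 (mod 127)
63 = 32 + 16 + 8 + 4 + 2 + 1 in binary powers of 2.
So 3^63 ≡ 88 · 71 · 84 · 81 · 9 · 3 ≡ 126 (mod 127).
Since 3^d ≡ 126 (mod 127), base 3 does not prove 127 composite.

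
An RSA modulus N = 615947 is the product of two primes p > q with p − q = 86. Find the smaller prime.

743

Since p = q + 86, we have 615947 = q(q + 86), so q² + 86q − 615947 = 0.
Discriminant: 86² + 4·615947 = 7396 + 2463788 = 2471184; √2471184 = 1572.
q = (−86 + 1572)/2 = 743, and p = q + 86 = 829.
Check: 743 · 829 = 615947.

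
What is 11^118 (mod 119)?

11^1 ≡ 11 (mod 119)
11^2 ≡ 11^2 = 121 ≡ 2 (mod 119)
11^4 ≡ 2^2 = 4 ≡ 4 (mod 119)
11^8 ≡ 4^2 = 16 ≡ 16 (mod 119)
11^16 ≡ 16^2 = 256 ≡ 18 (mod 119)
11^32 ≡ 18^2 = 324 ≡ 86 (mod 119)
11^64 ≡ 86^2 = 7396 ≡ 18 (mod 119)
118 = 64 + 32 + 16 + 4 + 2 in binary powers of 2.
So 11^118 ≡ 18 · 86 · 18 · 4 · 2 ≡ 25 (mod 119).
Since 25 ≠ 1, base 11 is a Fermat witness: 119 is composite.

25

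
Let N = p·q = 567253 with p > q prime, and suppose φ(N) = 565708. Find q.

φ(n) = (p−1)(q−1) = n − (p+q) + 1, so p + q = 567253 − 565708 + 1 = 1546.
p and q are the roots of t² − 1546t + 567253 = 0.
Discriminant: 1546² − 4·567253 = 2390116 − 2269012 = 121104; √121104 = 348.
q = (1546 − 348)/2 = 599, p = (1546 + 348)/2 = 947.
Check: 599 · 947 = 567253.

599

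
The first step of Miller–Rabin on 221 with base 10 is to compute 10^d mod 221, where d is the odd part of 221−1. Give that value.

221 − 1 = 220 = 2^2 · 55, so d = 55.
10^1 ≡ 10 (mod 221)
10^2 ≡ 10^2 = 100 ≡ 100 (mod 221)
10^4 ≡ 100^2 = 10000 ≡ 55 (mod 221)
10^8 ≡ 55^2 = 3025 ≡ 152 (mod 221)
10^16 ≡ 152^2 = 23104 ≡ 120 (mod 221)
10^32 ≡ 120^2 = 14400 ≡ 35 (mod 221)
55 = 32 + 16 + 4 + 2 + 1 in binary powers of 2.
So 10^55 ≡ 35 · 120 · 55 · 100 · 10 ≡ 192 (mod 221).
Squaring chain: 192 → 178; never reaches −1, so base 10 is a Miller–Rabin witness that 221 is composite.

192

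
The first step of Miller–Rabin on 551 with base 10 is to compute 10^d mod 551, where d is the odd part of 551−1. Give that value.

551 − 1 = 550 = 2^1 · 275, so d = 275.
10^1 ≡ 10 (mod 551)
10^2 ≡ 10^2 = 100 ≡ 100 (mod 551)
10^4 ≡ 100^2 = 10000 ≡ 82 (mod 551)
10^8 ≡ 82^2 = 6724 ≡ 112 (mod 551)
10^16 ≡ 112^2 = 12544 ≡ 422 (mod 551)
10^32 ≡ 422^2 = 178084 ≡ 111 (mod 551)
10^64 ≡ 111^2 = 12321 ≡ 199 (mod 551)
10^128 ≡ 199^2 = 39601 ≡ 480 (mod 551)
10^256 ≡ 480^2 = 230400 ≡ 82 (mod 551)
275 = 256 + 16 + 2 + 1 in binary powers of 2.
So 10^275 ≡ 82 · 422 · 100 · 10 ≡ 98 (mod 551).
Squaring chain: 98; never reaches −1, so base 10 is a Miller–Rabin witness that 551 is composite.

98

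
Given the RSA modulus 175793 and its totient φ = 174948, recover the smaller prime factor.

φ(n) = (p−1)(q−1) = n − (p+q) + 1, so p + q = 175793 − 174948 + 1 = 846.
p and q are the roots of t² − 846t + 175793 = 0.
Discriminant: 846² − 4·175793 = 715716 − 703172 = 12544; √12544 = 112.
q = (846 − 112)/2 = 367, p = (846 + 112)/2 = 479.
Check: 367 · 479 = 175793.

367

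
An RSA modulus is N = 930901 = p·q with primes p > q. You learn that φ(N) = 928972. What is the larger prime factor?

φ(n) = (p−1)(q−1) = n − (p+q) + 1, so p + q = 930901 − 928972 + 1 = 1930.
p and q are the roots of t² − 1930t + 930901 = 0.
Discriminant: 1930² − 4·930901 = 3724900 − 3723604 = 1296; √1296 = 36.
q = (1930 − 36)/2 = 947, p = (1930 + 36)/2 = 983.
Check: 947 · 983 = 930901.

983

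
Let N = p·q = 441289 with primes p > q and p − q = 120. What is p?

727

Since p = q + 120, we have 441289 = q(q + 120), so q² + 120q − 441289 = 0.
Discriminant: 120² + 4·441289 = 14400 + 1765156 = 1779556; √1779556 = 1334.
q = (−120 + 1334)/2 = 607, and p = q + 120 = 727.
Check: 607 · 727 = 441289.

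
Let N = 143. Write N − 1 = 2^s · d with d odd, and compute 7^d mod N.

106

143 − 1 = 142 = 2^1 · 71, so d = 71.
7^1 ≡ 7 (mod 143)
7^2 ≡ 7^2 = 49 ≡ 49 (mod 143)
7^4 ≡ 49^2 = 2401 ≡ 113 (mod 143)
7^8 ≡ 113^2 = 12769 ≡ 42 (mod 143)
7^16 ≡ 42^2 = 1764 ≡ 48 (mod 143)
7^32 ≡ 48^2 = 2304 ≡ 16 (mod 143)
7^64 ≡ 16^2 = 256 ≡ 113 (mod 143)
71 = 64 + 4 + 2 + 1 in binary powers of 2.
So 7^71 ≡ 113 · 113 · 49 · 7 ≡ 106 (mod 143).
Squaring chain: 106; never reaches −1, so base 7 is a Miller–Rabin witness that 143 is composite.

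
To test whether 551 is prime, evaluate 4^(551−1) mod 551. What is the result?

4^1 ≡ 4 (mod 551)
4^2 ≡ 4^2 = 16 ≡ 16 (mod 551)
4^4 ≡ 16^2 = 256 ≡ 256 (mod 551)
4^8 ≡ 256^2 = 65536 ≡ 518 (mod 551)
4^16 ≡ 518^2 = 268324 ≡ 538 (mod 551)
4^32 ≡ 538^2 = 289444 ≡ 169 (mod 551)
4^64 ≡ 169^2 = 28561 ≡ 460 (mod 551)
4^128 ≡ 460^2 = 211600 ≡ 16 (mod 551)
4^256 ≡ 16^2 = 256 ≡ 256 (mod 551)
4^512 ≡ 256^2 = 65536 ≡ 518 (mod 551)
550 = 512 + 32 + 4 + 2 in binary powers of 2.
So 4^550 ≡ 518 · 169 · 256 · 16 ≡ 517 (mod 551).
Since 517 ≠ 1, base 4 is a Fermat witness: 551 is composite.

517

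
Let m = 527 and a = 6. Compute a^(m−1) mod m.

366

6^1 ≡ 6 (mod 527)
6^2 ≡ 6^2 = 36 ≡ 36 (mod 527)
6^4 ≡ 36^2 = 1296 ≡ 242 (mod 527)
6^8 ≡ 242^2 = 58564 ≡ 67 (mod 527)
6^16 ≡ 67^2 = 4489 ≡ 273 (mod 527)
6^32 ≡ 273^2 = 74529 ≡ 222 (mod 527)
6^64 ≡ 222^2 = 49284 ≡ 273 (mod 527)
6^128 ≡ 273^2 = 74529 ≡ 222 (mod 527)
6^256 ≡ 222^2 = 49284 ≡ 273 (mod 527)
6^512 ≡ 273^2 = 74529 ≡ 222 (mod 527)
526 = 512 + 8 + 4 + 2 in binary powers of 2.
So 6^526 ≡ 222 · 67 · 242 · 36 ≡ 366 (mod 527).
Since 366 ≠ 1, base 6 is a Fermat witness: 527 is composite.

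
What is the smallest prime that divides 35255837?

89

35255837 is odd.
Digit sum 38, not divisible by 3.
Ends in 7: not divisible by 5.
7: 35255837 = 7·5036548 + 1
11: 35255837 = 11·3205076 + 1
13: 35255837 = 13·2711987 + 6
17: 35255837 = 17·2073872 + 13
19: 35255837 = 19·1855570 + 7
23: 35255837 = 23·1532862 + 11
29: 35255837 = 29·1215718 + 15
31: 35255837 = 31·1137285 + 2
37: 35255837 = 37·952860 + 17
41: 35255837 = 41·859898 + 19
43: 35255837 = 43·819903 + 8
47: 35255837 = 47·750124 + 9
53: 35255837 = 53·665204 + 25
59: 35255837 = 59·597556 + 33
61: 35255837 = 61·577964 + 33
67: 35255837 = 67·526206 + 35
71: 35255837 = 71·496561 + 6
73: 35255837 = 73·482956 + 49
79: 35255837 = 79·446276 + 33
83: 35255837 = 83·424769 + 10
89: 35255837 = 89·396133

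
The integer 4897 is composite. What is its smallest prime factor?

4897 is odd.
Digit sum 28, not divisible by 3.
Ends in 7: not divisible by 5.
7: 4897 = 7·699 + 4
11: 4897 = 11·445 + 2
13: 4897 = 13·376 + 9
17: 4897 = 17·288 + 1
19: 4897 = 19·257 + 14
23: 4897 = 23·212 + 21
29: 4897 = 29·168 + 25
31: 4897 = 31·157 + 30
37: 4897 = 37·132 + 13
41: 4897 = 41·119 + 18
43: 4897 = 43·113 + 38
47: 4897 = 47·104 + 9
53: 4897 = 53·92 + 21
59: 4897 = 59·83

59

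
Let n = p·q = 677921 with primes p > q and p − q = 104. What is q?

Since p = q + 104, we have 677921 = q(q + 104), so q² + 104q − 677921 = 0.
Discriminant: 104² + 4·677921 = 10816 + 2711684 = 2722500; √2722500 = 1650.
q = (−104 + 1650)/2 = 773, and p = q + 104 = 877.
Check: 773 · 877 = 677921.

773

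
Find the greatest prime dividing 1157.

1157 = 13 · 89
89 is prime.
So 1157 = 13 · 89; the largest prime factor is 89.

89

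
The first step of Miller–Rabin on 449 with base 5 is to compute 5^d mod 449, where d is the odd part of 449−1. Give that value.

448

449 − 1 = 448 = 2^6 · 7, so d = 7.
5^1 ≡ 5 (mod 449)
5^2 ≡ 5^2 = 25 ≡ 25 (mod 449)
5^4 ≡ 25^2 = 625 ≡ 176 (mod 449)
7 = 4 + 2 + 1 in binary powers of 2.
So 5^7 ≡ 176 · 25 · 5 ≡ 448 (mod 449).
Since 5^d ≡ 448 (mod 449), base 5 does not prove 449 composite.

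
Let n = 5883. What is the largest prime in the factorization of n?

53

5883 = 3 · 1961
1961 = 37 · 53
53 is prime.
So 5883 = 3 · 37 · 53; the largest prime factor is 53.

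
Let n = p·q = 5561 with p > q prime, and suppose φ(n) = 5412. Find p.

83

φ(n) = (p−1)(q−1) = n − (p+q) + 1, so p + q = 5561 − 5412 + 1 = 150.
p and q are the roots of t² − 150t + 5561 = 0.
Discriminant: 150² − 4·5561 = 22500 − 22244 = 256; √256 = 16.
q = (150 − 16)/2 = 67, p = (150 + 16)/2 = 83.
Check: 67 · 83 = 5561.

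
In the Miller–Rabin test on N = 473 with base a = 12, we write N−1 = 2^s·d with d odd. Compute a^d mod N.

331

473 − 1 = 472 = 2^3 · 59, so d = 59.
12^1 ≡ 12 (mod 473)
12^2 ≡ 12^2 = 144 ≡ 144 (mod 473)
12^4 ≡ 144^2 = 20736 ≡ 397 (mod 473)
12^8 ≡ 397^2 = 157609 ≡ 100 (mod 473)
12^16 ≡ 100^2 = 10000 ≡ 67 (mod 473)
12^32 ≡ 67^2 = 4489 ≡ 232 (mod 473)
59 = 32 + 16 + 8 + 2 + 1 in binary powers of 2.
So 12^59 ≡ 232 · 67 · 100 · 144 · 12 ≡ 331 (mod 473).
Squaring chain: 331 → 298 → 353; never reaches −1, so base 12 is a Miller–Rabin witness that 473 is composite.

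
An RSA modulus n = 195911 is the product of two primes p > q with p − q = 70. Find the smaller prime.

409

Since p = q + 70, we have 195911 = q(q + 70), so q² + 70q − 195911 = 0.
Discriminant: 70² + 4·195911 = 4900 + 783644 = 788544; √788544 = 888.
q = (−70 + 888)/2 = 409, and p = q + 70 = 479.
Check: 409 · 479 = 195911.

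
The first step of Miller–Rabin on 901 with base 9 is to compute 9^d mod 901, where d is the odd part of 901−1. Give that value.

901 − 1 = 900 = 2^2 · 225, so d = 225.
9^1 ≡ 9 (mod 901)
9^2 ≡ 9^2 = 81 ≡ 81 (mod 901)
9^4 ≡ 81^2 = 6561 ≡ 254 (mod 901)
9^8 ≡ 254^2 = 64516 ≡ 545 (mod 901)
9^16 ≡ 545^2 = 297025 ≡ 596 (mod 901)
9^32 ≡ 596^2 = 355216 ≡ 222 (mod 901)
9^64 ≡ 222^2 = 49284 ≡ 630 (mod 901)
9^128 ≡ 630^2 = 396900 ≡ 460 (mod 901)
225 = 128 + 64 + 32 + 1 in binary powers of 2.
So 9^225 ≡ 460 · 630 · 222 · 9 ≡ 859 (mod 901).
Squaring chain: 859 → 863; never reaches −1, so base 9 is a Miller–Rabin witness that 901 is composite.

859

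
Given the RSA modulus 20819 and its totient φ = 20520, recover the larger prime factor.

φ(n) = (p−1)(q−1) = n − (p+q) + 1, so p + q = 20819 − 20520 + 1 = 300.
p and q are the roots of t² − 300t + 20819 = 0.
Discriminant: 300² − 4·20819 = 90000 − 83276 = 6724; √6724 = 82.
q = (300 − 82)/2 = 109, p = (300 + 82)/2 = 191.
Check: 109 · 191 = 20819.

191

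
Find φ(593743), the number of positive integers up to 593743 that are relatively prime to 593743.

Factor: 593743 = 31 · 107 · 179.
φ(593743) = (31−1) · (107−1) · (179−1) = 30 · 106 · 178 = 566040.

566040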